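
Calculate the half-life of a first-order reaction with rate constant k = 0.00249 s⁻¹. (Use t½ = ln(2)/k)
278.37 s

t½ = ln(2)/k = 0.6931/0.00249 = 278.37 s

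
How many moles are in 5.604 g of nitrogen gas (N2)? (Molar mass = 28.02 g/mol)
Moles = 5.604 g ÷ 28.02 g/mol = 0.2 mol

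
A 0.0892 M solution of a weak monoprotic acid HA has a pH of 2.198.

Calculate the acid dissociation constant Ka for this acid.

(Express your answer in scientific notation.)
K_a = 4.85e-04

[H⁺] = 10^(−pH) = 10^(−2.198) = 6.339e-03 M. For HA ⇌ H⁺ + A⁻, Ka = x²/(C − x) = (6.339e-03)²/(0.0892 − 6.339e-03) = 4.85e-04.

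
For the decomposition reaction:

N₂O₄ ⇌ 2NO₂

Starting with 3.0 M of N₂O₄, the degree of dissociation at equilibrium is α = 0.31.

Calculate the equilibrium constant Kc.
K_c = 1.6713

x = α·[A]₀ = 0.31 × 3.0 = 0.93 M dissociated.
At eq: [N₂O₄] = 3.0 − 0.93 = 2.07 M; [NO₂] = 2x = 1.86 M.
Kc = [NO₂]²/[N₂O₄] = (1.86)²/2.07 = 1.671.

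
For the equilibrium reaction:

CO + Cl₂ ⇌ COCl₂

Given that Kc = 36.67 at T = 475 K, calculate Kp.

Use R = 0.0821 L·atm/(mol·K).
K_p = 0.9403

Δn = (moles gaseous products) − (moles gaseous reactants) = -1
T = 475 K; RT = 0.0821 × 475 = 38.9975
Kp = Kc·(RT)^Δn = 36.67 × (38.9975)^-1 = 36.67 × 0.0256427 = 0.9403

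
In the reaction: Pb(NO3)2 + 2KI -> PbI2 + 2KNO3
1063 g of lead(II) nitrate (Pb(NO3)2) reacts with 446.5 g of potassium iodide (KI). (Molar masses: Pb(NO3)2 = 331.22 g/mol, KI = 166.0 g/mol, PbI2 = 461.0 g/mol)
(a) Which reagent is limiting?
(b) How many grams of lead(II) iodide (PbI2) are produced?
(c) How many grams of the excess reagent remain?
(a) KI, (b) 620 g, (c) 617.5 g

Moles of Pb(NO3)2 = 1063 g ÷ 331.22 g/mol = 3.20935 mol
Moles of KI = 446.5 g ÷ 166.0 g/mol = 2.68976 mol
Moles ÷ coefficient: Pb(NO3)2: 3.20935/1 = 3.209, KI: 2.68976/2 = 1.345
(a) KI has the smaller value, so KI is the limiting reagent.
(b) Moles of PbI2 = 2.68976 mol KI × (1/2) = 1.34488 mol; mass = 1.34488 mol × 461.0 g/mol = 620 g
(c) Pb(NO3)2 consumed = 2.68976 × (1/2) = 1.34488 mol; remaining = 3.20935 − 1.34488 = 1.86447 mol; mass = 1.86447 mol × 331.22 g/mol = 617.5 g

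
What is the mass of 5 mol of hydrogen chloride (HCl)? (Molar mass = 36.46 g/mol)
Mass = 5 mol × 36.46 g/mol = 182.3 g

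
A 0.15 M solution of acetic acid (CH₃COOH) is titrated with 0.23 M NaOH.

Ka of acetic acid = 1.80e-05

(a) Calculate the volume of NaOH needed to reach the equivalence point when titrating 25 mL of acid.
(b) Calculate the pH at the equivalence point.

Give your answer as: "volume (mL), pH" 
V = 16.3 mL, pH = 8.85

(a) At equivalence: moles acid = moles base.
moles acid = 0.15 × 0.025 = 0.00375 mol; V_NaOH = 0.00375/0.23 = 0.0163 L = 16.3 mL.
(b) At equivalence, all acid → conjugate base A⁻ at [A⁻] = 0.00375/0.0413 = 0.09079 M.
Kb = Kw/Ka = 1.0e-14/1.80e-05 = 5.556e-10; [OH⁻] = √(Kb·[A⁻]) = 7.102e-06; pOH = 5.15; pH = 14 − pOH = 8.85.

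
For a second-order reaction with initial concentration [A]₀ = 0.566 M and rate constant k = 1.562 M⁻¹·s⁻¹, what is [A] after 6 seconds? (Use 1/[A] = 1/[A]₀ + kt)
0.0898 M

1/[A] = 1/[A]₀ + k·t = 1/0.566 + (1.562)·(6) = 1.7668 + 9.3720 = 11.1388
[A] = 1/11.1388 = 0.0898 M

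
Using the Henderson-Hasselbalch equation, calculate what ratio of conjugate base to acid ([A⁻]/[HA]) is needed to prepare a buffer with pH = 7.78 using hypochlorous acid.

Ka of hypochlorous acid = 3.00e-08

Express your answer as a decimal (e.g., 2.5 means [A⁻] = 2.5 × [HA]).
[A⁻]/[HA] = 1.808

pKa = −log(3.00e-08) = 7.5229. pH = pKa + log([A⁻]/[HA]). 7.78 = 7.5229 + log(ratio). log(ratio) = 7.78 − 7.5229 = 0.2571. ratio = 10^(0.2571) = 1.808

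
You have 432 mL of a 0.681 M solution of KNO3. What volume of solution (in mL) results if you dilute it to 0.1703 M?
Using M₁V₁ = M₂V₂:
0.681 × 432 = 0.1703 × V₂
V₂ = (0.681 × 432) / 0.1703 = 1727 mL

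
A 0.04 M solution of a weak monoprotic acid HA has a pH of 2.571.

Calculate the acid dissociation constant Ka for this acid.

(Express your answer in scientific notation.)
K_a = 1.93e-04

[H⁺] = 10^(−pH) = 10^(−2.571) = 2.685e-03 M. For HA ⇌ H⁺ + A⁻, Ka = x²/(C − x) = (2.685e-03)²/(0.04 − 2.685e-03) = 1.93e-04.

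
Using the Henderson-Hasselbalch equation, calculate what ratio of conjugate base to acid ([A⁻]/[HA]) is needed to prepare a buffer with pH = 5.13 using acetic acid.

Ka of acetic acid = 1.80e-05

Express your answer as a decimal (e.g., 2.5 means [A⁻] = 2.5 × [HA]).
[A⁻]/[HA] = 2.428

pKa = −log(1.80e-05) = 4.7447. pH = pKa + log([A⁻]/[HA]). 5.13 = 4.7447 + log(ratio). log(ratio) = 5.13 − 4.7447 = 0.3853. ratio = 10^(0.3853) = 2.428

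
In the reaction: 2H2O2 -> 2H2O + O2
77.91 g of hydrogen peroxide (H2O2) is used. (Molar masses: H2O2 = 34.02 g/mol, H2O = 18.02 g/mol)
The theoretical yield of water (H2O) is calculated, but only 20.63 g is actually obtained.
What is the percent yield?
Moles of H2O2 = 77.91 g ÷ 34.02 g/mol = 2.29012 mol
Mole ratio: 2 mol H2O / 2 mol H2O2
Moles of H2O = 2.29012 × (2/2) = 2.29012 mol
Theoretical yield = 2.29012 mol × 18.02 g/mol = 41.268 g
Actual yield = 20.63 g
Percent yield = (20.63 / 41.268) × 100% = 50.0%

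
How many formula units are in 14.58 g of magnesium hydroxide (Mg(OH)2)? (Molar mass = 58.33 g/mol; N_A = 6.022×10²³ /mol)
Moles = 14.58 g ÷ 58.33 g/mol = 0.249957 mol
Formula units = 0.249957 mol × 6.022×10²³ /mol = 1.505e+23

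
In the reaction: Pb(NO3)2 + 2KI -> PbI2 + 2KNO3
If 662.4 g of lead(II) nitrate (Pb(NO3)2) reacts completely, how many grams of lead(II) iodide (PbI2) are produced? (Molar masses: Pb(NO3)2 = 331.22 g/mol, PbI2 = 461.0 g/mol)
Moles of Pb(NO3)2 = 662.4 g ÷ 331.22 g/mol = 1.99988 mol
Mole ratio: 1 mol PbI2 / 1 mol Pb(NO3)2
Moles of PbI2 = 1.99988 × (1/1) = 1.99988 mol
Mass of PbI2 = 1.99988 mol × 461.0 g/mol = 921.9 g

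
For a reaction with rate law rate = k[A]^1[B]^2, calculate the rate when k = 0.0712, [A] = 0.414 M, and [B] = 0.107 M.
0.0003375 M/s

rate = k·[A]^1·[B]^2 = 0.0712·(0.414)^1·(0.107)^2 = 0.0712·0.414·0.011449 = 0.0003375 M/s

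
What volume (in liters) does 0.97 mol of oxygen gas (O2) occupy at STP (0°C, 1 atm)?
At STP, 1 mol of gas occupies 22.4 L
Volume = 0.97 mol × 22.4 L/mol = 21.73 L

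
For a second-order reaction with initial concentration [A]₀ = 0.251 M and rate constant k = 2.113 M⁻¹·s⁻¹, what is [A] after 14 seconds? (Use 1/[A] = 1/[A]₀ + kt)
0.0298 M

1/[A] = 1/[A]₀ + k·t = 1/0.251 + (2.113)·(14) = 3.9841 + 29.5820 = 33.5661
[A] = 1/33.5661 = 0.0298 M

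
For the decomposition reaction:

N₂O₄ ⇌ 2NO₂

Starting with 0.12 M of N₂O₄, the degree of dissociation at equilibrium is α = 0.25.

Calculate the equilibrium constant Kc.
K_c = 0.0400

x = α·[A]₀ = 0.25 × 0.12 = 0.03 M dissociated.
At eq: [N₂O₄] = 0.12 − 0.03 = 0.09 M; [NO₂] = 2x = 0.06 M.
Kc = [NO₂]²/[N₂O₄] = (0.06)²/0.09 = 0.04.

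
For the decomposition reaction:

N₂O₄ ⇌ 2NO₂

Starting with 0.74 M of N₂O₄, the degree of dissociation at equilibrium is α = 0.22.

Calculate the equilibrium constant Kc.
K_c = 0.1837

x = α·[A]₀ = 0.22 × 0.74 = 0.1628 M dissociated.
At eq: [N₂O₄] = 0.74 − 0.1628 = 0.5772 M; [NO₂] = 2x = 0.3256 M.
Kc = [NO₂]²/[N₂O₄] = (0.3256)²/0.5772 = 0.1837.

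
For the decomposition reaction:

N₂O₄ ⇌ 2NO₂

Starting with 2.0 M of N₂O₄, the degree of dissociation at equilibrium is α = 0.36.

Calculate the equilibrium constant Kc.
K_c = 1.6200

x = α·[A]₀ = 0.36 × 2.0 = 0.72 M dissociated.
At eq: [N₂O₄] = 2.0 − 0.72 = 1.28 M; [NO₂] = 2x = 1.44 M.
Kc = [NO₂]²/[N₂O₄] = (1.44)²/1.28 = 1.62.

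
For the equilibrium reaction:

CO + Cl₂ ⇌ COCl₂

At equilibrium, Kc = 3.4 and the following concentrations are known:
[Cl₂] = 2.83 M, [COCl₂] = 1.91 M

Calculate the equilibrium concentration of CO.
[CO] = 0.1985 M

Kc = ([COCl₂]) / ([CO] × [Cl₂]) = 3.4
[CO]^1 = (product terms)/(Kc · other reactant terms) = 1.91 / (3.4 · 2.83) = 0.1985
[CO] = 0.1985 M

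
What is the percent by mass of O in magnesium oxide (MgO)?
Mass of O in formula = 16.0 × 1 = 16 g/mol
Molar mass = 40.31 g/mol
% O = (16/40.31) × 100% = 39.69%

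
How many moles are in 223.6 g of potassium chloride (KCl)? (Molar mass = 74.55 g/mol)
Moles = 223.6 g ÷ 74.55 g/mol = 2.999 mol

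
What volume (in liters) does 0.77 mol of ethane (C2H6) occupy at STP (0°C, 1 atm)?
At STP, 1 mol of gas occupies 22.4 L
Volume = 0.77 mol × 22.4 L/mol = 17.25 L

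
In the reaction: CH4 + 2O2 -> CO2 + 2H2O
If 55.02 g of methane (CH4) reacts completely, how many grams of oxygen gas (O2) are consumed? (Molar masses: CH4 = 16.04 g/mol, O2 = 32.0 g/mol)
Moles of CH4 = 55.02 g ÷ 16.04 g/mol = 3.43017 mol
Mole ratio: 2 mol O2 / 1 mol CH4
Moles of O2 = 3.43017 × (2/1) = 6.86035 mol
Mass of O2 = 6.86035 mol × 32.0 g/mol = 219.5 g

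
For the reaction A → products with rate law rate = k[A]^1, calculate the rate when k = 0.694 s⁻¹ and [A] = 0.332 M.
0.2304 M/s

rate = k·[A]^1 = 0.694·(0.332)^1 = 0.694·0.332 = 0.2304 M/s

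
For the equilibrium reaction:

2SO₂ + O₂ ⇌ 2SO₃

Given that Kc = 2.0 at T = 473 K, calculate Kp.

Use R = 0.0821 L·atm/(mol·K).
K_p = 0.0515

Δn = (moles gaseous products) − (moles gaseous reactants) = -1
T = 473 K; RT = 0.0821 × 473 = 38.8333
Kp = Kc·(RT)^Δn = 2.0 × (38.8333)^-1 = 2.0 × 0.0257511 = 0.0515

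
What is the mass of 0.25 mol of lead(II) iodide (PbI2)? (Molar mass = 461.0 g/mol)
Mass = 0.25 mol × 461.0 g/mol = 115.2 g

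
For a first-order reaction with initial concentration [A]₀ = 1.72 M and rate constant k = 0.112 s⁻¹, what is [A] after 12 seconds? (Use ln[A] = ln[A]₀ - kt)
0.4486 M

ln[A] = ln[A]₀ - k·t = ln(1.72) - (0.112)·(12) = 0.5423 - 1.3440 = -0.8017
[A] = e^(-0.8017) = 0.4486 M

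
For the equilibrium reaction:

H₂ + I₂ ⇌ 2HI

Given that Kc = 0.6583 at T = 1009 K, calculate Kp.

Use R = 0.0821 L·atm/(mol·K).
K_p = 0.6583

Δn = (moles gaseous products) − (moles gaseous reactants) = 0
T = 1009 K; RT = 0.0821 × 1009 = 82.8389
Kp = Kc·(RT)^Δn = 0.6583 × (82.8389)^0 = 0.6583 × 1 = 0.6583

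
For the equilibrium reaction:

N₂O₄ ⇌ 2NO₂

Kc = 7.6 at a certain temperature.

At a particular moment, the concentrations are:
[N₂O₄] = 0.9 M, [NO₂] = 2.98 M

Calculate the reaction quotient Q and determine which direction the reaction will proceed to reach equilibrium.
Q = 9.867, Q > K, reaction proceeds reverse (toward reactants)

Q = ([NO₂]^2) / ([N₂O₄])
  = ((2.98)^2) / ((0.9)) = 8.8804/0.9 = 9.867
Since Q = 9.867 > Kc = 7.6, the reaction proceeds reverse (toward reactants) to reach equilibrium.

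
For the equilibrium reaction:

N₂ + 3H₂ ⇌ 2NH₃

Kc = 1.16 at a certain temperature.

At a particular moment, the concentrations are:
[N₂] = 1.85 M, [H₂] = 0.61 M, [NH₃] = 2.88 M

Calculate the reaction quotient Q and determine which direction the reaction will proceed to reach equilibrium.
Q = 19.753, Q > K, reaction proceeds reverse (toward reactants)

Q = ([NH₃]^2) / ([N₂] × [H₂]^3)
  = ((2.88)^2) / ((1.85)·(0.61)^3) = 8.2944/0.41991 = 19.75
Since Q = 19.75 > Kc = 1.16, the reaction proceeds reverse (toward reactants) to reach equilibrium.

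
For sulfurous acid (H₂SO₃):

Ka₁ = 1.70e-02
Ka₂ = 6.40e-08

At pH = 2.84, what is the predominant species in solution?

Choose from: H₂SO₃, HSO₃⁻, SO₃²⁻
HSO₃⁻

pKa1 = 1.77, pKa2 = 7.19. Each pKa is the crossover between adjacent species; pH = 2.84 lies in the region where HSO₃⁻ predominates.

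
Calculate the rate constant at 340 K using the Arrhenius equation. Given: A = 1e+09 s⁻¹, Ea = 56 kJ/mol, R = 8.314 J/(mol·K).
2.49e+00 s⁻¹

k = A·exp(-Ea/(R·T)) = 1e+09·exp(-56000/(8.314·340)) = 1e+09·exp(-19.8107) = 1e+09·2.4908e-09 = 2.49e+00 s⁻¹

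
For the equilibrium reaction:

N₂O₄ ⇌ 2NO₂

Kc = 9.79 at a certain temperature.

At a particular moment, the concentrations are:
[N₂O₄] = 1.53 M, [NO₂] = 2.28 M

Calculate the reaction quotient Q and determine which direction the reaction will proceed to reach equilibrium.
Q = 3.398, Q < K, reaction proceeds forward (toward products)

Q = ([NO₂]^2) / ([N₂O₄])
  = ((2.28)^2) / ((1.53)) = 5.1984/1.53 = 3.398
Since Q = 3.398 < Kc = 9.79, the reaction proceeds forward (toward products) to reach equilibrium.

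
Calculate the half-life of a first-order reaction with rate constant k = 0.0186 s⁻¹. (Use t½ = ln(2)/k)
37.27 s

t½ = ln(2)/k = 0.6931/0.0186 = 37.27 s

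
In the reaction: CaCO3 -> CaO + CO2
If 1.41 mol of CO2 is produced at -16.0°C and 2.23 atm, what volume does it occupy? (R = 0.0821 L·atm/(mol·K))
T = -16.0°C + 273.15 = 257.15 K
V = nRT/P = (1.41 × 0.0821 × 257.15) / 2.23
V = 13.35 L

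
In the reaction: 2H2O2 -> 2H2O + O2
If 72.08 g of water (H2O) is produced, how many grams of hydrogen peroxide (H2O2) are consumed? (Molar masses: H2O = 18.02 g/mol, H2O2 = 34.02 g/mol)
Moles of H2O = 72.08 g ÷ 18.02 g/mol = 4 mol
Mole ratio: 2 mol H2O2 / 2 mol H2O
Moles of H2O2 = 4 × (2/2) = 4 mol
Mass of H2O2 = 4 mol × 34.02 g/mol = 136.1 g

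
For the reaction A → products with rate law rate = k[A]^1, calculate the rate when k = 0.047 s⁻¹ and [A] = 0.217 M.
0.0102 M/s

rate = k·[A]^1 = 0.047·(0.217)^1 = 0.047·0.217 = 0.0102 M/s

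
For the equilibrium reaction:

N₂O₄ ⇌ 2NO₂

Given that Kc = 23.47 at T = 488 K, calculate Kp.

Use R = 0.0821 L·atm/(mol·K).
K_p = 940.3209

Δn = (moles gaseous products) − (moles gaseous reactants) = 1
T = 488 K; RT = 0.0821 × 488 = 40.0648
Kp = Kc·(RT)^Δn = 23.47 × (40.0648)^1 = 23.47 × 40.0648 = 940.3209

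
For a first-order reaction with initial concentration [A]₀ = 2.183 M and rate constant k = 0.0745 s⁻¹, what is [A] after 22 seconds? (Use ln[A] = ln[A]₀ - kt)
0.4239 M

ln[A] = ln[A]₀ - k·t = ln(2.183) - (0.0745)·(22) = 0.7807 - 1.6390 = -0.8583
[A] = e^(-0.8583) = 0.4239 M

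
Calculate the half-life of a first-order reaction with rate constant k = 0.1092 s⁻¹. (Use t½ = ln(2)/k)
6.35 s

t½ = ln(2)/k = 0.6931/0.1092 = 6.35 s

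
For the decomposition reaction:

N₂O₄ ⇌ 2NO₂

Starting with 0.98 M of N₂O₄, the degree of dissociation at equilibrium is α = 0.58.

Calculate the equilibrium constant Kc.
K_c = 3.1397

x = α·[A]₀ = 0.58 × 0.98 = 0.5684 M dissociated.
At eq: [N₂O₄] = 0.98 − 0.5684 = 0.4116 M; [NO₂] = 2x = 1.137 M.
Kc = [NO₂]²/[N₂O₄] = (1.137)²/0.4116 = 3.14.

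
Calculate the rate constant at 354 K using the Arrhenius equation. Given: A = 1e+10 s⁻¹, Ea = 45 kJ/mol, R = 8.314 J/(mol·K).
2.29e+03 s⁻¹

k = A·exp(-Ea/(R·T)) = 1e+10·exp(-45000/(8.314·354)) = 1e+10·exp(-15.2897) = 1e+10·2.2896e-07 = 2.29e+03 s⁻¹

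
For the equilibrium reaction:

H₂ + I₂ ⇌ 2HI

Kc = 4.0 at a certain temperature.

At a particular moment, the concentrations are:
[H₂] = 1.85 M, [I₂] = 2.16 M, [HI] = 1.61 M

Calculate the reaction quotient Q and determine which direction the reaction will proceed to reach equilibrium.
Q = 0.649, Q < K, reaction proceeds forward (toward products)

Q = ([HI]^2) / ([H₂] × [I₂])
  = ((1.61)^2) / ((1.85)·(2.16)) = 2.5921/3.996 = 0.6487
Since Q = 0.6487 < Kc = 4.0, the reaction proceeds forward (toward products) to reach equilibrium.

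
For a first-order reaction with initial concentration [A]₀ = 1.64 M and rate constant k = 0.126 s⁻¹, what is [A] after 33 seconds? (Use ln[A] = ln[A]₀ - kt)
0.0256 M

ln[A] = ln[A]₀ - k·t = ln(1.64) - (0.126)·(33) = 0.4947 - 4.1580 = -3.6633
[A] = e^(-3.6633) = 0.0256 M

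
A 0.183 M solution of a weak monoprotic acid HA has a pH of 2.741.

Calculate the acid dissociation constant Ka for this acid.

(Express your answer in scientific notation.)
K_a = 1.82e-05

[H⁺] = 10^(−pH) = 10^(−2.741) = 1.816e-03 M. For HA ⇌ H⁺ + A⁻, Ka = x²/(C − x) = (1.816e-03)²/(0.183 − 1.816e-03) = 1.82e-05.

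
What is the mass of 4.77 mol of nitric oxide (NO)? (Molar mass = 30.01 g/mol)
Mass = 4.77 mol × 30.01 g/mol = 143.1 g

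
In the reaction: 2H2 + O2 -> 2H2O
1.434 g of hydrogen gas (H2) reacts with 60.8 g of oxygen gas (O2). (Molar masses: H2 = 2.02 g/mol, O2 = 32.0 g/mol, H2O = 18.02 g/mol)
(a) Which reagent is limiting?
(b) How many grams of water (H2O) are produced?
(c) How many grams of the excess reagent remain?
(a) H2, (b) 12.79 g, (c) 49.44 g

Moles of H2 = 1.434 g ÷ 2.02 g/mol = 0.709901 mol
Moles of O2 = 60.8 g ÷ 32.0 g/mol = 1.9 mol
Moles ÷ coefficient: H2: 0.709901/2 = 0.355, O2: 1.9/1 = 1.9
(a) H2 has the smaller value, so H2 is the limiting reagent.
(b) Moles of H2O = 0.709901 mol H2 × (2/2) = 0.709901 mol; mass = 0.709901 mol × 18.02 g/mol = 12.79 g
(c) O2 consumed = 0.709901 × (1/2) = 0.35495 mol; remaining = 1.9 − 0.35495 = 1.54505 mol; mass = 1.54505 mol × 32.0 g/mol = 49.44 g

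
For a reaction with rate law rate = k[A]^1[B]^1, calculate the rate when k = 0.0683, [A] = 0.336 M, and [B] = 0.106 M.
0.002433 M/s

rate = k·[A]^1·[B]^1 = 0.0683·(0.336)^1·(0.106)^1 = 0.0683·0.336·0.106 = 0.002433 M/s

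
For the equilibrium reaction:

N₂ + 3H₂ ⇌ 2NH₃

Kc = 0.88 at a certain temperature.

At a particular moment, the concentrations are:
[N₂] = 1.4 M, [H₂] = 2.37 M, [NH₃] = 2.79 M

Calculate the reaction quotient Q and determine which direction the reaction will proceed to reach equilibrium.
Q = 0.418, Q < K, reaction proceeds forward (toward products)

Q = ([NH₃]^2) / ([N₂] × [H₂]^3)
  = ((2.79)^2) / ((1.4)·(2.37)^3) = 7.7841/18.637 = 0.4177
Since Q = 0.4177 < Kc = 0.88, the reaction proceeds forward (toward products) to reach equilibrium.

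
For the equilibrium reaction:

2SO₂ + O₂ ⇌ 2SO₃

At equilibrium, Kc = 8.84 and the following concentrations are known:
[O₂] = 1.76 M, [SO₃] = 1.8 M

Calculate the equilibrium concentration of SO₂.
[SO₂] = 0.4563 M

Kc = ([SO₃]^2) / ([SO₂]^2 × [O₂]) = 8.84
[SO₂]^2 = (product terms)/(Kc · other reactant terms) = 3.24 / (8.84 · 1.76) = 0.20825
[SO₂] = (0.20825)^(1/2) = 0.4563 M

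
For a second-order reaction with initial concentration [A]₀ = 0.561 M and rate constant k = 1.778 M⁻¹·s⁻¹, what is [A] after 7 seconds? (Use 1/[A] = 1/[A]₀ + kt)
0.0703 M

1/[A] = 1/[A]₀ + k·t = 1/0.561 + (1.778)·(7) = 1.7825 + 12.4460 = 14.2285
[A] = 1/14.2285 = 0.0703 M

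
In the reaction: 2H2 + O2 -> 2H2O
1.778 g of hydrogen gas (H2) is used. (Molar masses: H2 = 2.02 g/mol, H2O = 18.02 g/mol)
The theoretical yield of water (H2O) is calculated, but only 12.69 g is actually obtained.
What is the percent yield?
Moles of H2 = 1.778 g ÷ 2.02 g/mol = 0.880198 mol
Mole ratio: 2 mol H2O / 2 mol H2
Moles of H2O = 0.880198 × (2/2) = 0.880198 mol
Theoretical yield = 0.880198 mol × 18.02 g/mol = 15.861 g
Actual yield = 12.69 g
Percent yield = (12.69 / 15.861) × 100% = 80.0%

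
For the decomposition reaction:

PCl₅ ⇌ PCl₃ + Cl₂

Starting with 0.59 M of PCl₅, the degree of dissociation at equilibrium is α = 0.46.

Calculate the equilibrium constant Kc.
K_c = 0.2312

x = α·[A]₀ = 0.46 × 0.59 = 0.2714 M dissociated.
At eq: [PCl₅] = 0.59 − 0.2714 = 0.3186 M; [PCl₃] = [Cl₂] = x = 0.2714 M.
Kc = [PCl₃][Cl₂]/[PCl₅] = (0.2714)²/0.3186 = 0.2312.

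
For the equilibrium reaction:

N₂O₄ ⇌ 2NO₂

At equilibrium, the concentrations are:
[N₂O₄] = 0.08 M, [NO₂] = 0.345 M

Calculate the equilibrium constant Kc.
K_c = 1.4878

Kc = ([NO₂]^2) / ([N₂O₄])
   = ((0.345)^2) / ((0.08))
   = 0.11902 / 0.08 = 1.4878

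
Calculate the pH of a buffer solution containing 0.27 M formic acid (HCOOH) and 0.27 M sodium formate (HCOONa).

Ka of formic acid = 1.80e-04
pH = 3.74

pKa = -log(1.80e-04) = 3.74. pH = pKa + log([A⁻]/[HA]) = 3.74 + log(0.27/0.27)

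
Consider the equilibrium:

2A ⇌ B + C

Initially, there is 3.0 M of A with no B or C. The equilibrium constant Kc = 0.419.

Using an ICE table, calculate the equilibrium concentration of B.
[B] = 0.846 M

ICE: [A] = 3.0 − 2x, [B] = [C] = x.
Kc = x²/(3.0 − 2x)² = 0.419 ⇒ √Kc = x/(3.0 − 2x).
x = √0.419·3.0/(1 + 2√0.419) = 0.6473·3.0/2.2946 = 0.84629.
[B] = x = 0.846 M.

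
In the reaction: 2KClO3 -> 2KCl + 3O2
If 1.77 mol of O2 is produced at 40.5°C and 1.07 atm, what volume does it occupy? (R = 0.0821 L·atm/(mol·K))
T = 40.5°C + 273.15 = 313.65 K
V = nRT/P = (1.77 × 0.0821 × 313.65) / 1.07
V = 42.60 L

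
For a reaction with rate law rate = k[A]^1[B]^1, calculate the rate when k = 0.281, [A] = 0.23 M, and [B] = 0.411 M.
0.02656 M/s

rate = k·[A]^1·[B]^1 = 0.281·(0.23)^1·(0.411)^1 = 0.281·0.23·0.411 = 0.02656 M/s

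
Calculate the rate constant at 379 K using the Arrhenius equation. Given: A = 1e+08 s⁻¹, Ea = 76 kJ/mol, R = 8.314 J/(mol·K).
3.35e-03 s⁻¹

k = A·exp(-Ea/(R·T)) = 1e+08·exp(-76000/(8.314·379)) = 1e+08·exp(-24.1193) = 1e+08·3.3507e-11 = 3.35e-03 s⁻¹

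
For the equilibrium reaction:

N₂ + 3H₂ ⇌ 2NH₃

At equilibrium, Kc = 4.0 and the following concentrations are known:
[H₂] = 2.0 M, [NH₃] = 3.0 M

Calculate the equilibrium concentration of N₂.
[N₂] = 0.2812 M

Kc = ([NH₃]^2) / ([N₂] × [H₂]^3) = 4.0
[N₂]^1 = (product terms)/(Kc · other reactant terms) = 9 / (4.0 · 8) = 0.28125
[N₂] = 0.2812 M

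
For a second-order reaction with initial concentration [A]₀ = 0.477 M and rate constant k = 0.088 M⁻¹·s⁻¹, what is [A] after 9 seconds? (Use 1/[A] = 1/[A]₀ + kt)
0.3462 M

1/[A] = 1/[A]₀ + k·t = 1/0.477 + (0.088)·(9) = 2.0964 + 0.7920 = 2.8884
[A] = 1/2.8884 = 0.3462 M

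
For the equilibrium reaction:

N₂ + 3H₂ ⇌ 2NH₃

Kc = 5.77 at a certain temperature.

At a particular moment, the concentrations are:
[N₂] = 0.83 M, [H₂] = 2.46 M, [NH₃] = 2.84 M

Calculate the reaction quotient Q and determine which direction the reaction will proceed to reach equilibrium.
Q = 0.653, Q < K, reaction proceeds forward (toward products)

Q = ([NH₃]^2) / ([N₂] × [H₂]^3)
  = ((2.84)^2) / ((0.83)·(2.46)^3) = 8.0656/12.356 = 0.6528
Since Q = 0.6528 < Kc = 5.77, the reaction proceeds forward (toward products) to reach equilibrium.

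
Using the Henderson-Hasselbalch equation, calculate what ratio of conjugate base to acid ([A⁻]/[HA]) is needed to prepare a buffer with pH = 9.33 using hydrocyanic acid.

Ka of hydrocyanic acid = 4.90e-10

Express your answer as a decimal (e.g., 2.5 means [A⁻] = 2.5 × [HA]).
[A⁻]/[HA] = 1.048

pKa = −log(4.90e-10) = 9.3098. pH = pKa + log([A⁻]/[HA]). 9.33 = 9.3098 + log(ratio). log(ratio) = 9.33 − 9.3098 = 0.0202. ratio = 10^(0.0202) = 1.048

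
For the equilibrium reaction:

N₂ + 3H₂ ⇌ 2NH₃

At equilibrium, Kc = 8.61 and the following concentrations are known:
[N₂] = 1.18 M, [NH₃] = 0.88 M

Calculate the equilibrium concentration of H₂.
[H₂] = 0.4240 M

Kc = ([NH₃]^2) / ([N₂] × [H₂]^3) = 8.61
[H₂]^3 = (product terms)/(Kc · other reactant terms) = 0.7744 / (8.61 · 1.18) = 0.076222
[H₂] = (0.076222)^(1/3) = 0.4240 M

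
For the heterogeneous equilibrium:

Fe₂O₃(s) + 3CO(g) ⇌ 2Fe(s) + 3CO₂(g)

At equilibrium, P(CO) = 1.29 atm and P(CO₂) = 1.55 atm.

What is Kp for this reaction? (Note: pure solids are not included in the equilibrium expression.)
K_p = 1.735

Solids (Fe₂O₃, Fe) are excluded.
Kp = P(CO₂)³/P(CO)³ = (1.55)³/(1.29)³ = 3.724/2.147 = 1.735.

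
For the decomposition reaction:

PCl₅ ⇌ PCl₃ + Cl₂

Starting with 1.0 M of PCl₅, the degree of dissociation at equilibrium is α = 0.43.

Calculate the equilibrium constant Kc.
K_c = 0.3244

x = α·[A]₀ = 0.43 × 1.0 = 0.43 M dissociated.
At eq: [PCl₅] = 1.0 − 0.43 = 0.57 M; [PCl₃] = [Cl₂] = x = 0.43 M.
Kc = [PCl₃][Cl₂]/[PCl₅] = (0.43)²/0.57 = 0.3244.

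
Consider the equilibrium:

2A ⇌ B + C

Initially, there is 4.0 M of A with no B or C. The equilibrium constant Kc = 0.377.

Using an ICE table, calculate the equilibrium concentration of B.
[B] = 1.102 M

ICE: [A] = 4.0 − 2x, [B] = [C] = x.
Kc = x²/(4.0 − 2x)² = 0.377 ⇒ √Kc = x/(4.0 − 2x).
x = √0.377·4.0/(1 + 2√0.377) = 0.614·4.0/2.228 = 1.1023.
[B] = x = 1.102 M.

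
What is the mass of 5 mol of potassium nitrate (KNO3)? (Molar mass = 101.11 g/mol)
Mass = 5 mol × 101.11 g/mol = 505.6 g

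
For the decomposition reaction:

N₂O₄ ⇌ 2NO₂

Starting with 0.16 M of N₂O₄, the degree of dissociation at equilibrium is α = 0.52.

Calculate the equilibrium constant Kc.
K_c = 0.3605

x = α·[A]₀ = 0.52 × 0.16 = 0.0832 M dissociated.
At eq: [N₂O₄] = 0.16 − 0.0832 = 0.0768 M; [NO₂] = 2x = 0.1664 M.
Kc = [NO₂]²/[N₂O₄] = (0.1664)²/0.0768 = 0.3605.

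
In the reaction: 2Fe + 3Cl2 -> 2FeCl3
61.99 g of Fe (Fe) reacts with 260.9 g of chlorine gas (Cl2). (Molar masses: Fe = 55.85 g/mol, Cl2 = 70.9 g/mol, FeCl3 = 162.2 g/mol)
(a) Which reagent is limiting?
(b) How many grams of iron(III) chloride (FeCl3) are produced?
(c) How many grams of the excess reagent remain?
(a) Fe, (b) 180 g, (c) 142.9 g

Moles of Fe = 61.99 g ÷ 55.85 g/mol = 1.10994 mol
Moles of Cl2 = 260.9 g ÷ 70.9 g/mol = 3.67983 mol
Moles ÷ coefficient: Fe: 1.10994/2 = 0.555, Cl2: 3.67983/3 = 1.227
(a) Fe has the smaller value, so Fe is the limiting reagent.
(b) Moles of FeCl3 = 1.10994 mol Fe × (2/2) = 1.10994 mol; mass = 1.10994 mol × 162.2 g/mol = 180 g
(c) Cl2 consumed = 1.10994 × (3/2) = 1.66491 mol; remaining = 3.67983 − 1.66491 = 2.01492 mol; mass = 2.01492 mol × 70.9 g/mol = 142.9 g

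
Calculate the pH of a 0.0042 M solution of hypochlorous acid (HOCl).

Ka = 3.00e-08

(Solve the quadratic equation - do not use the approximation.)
pH = 4.95

x² + Ka×x - Ka×C = 0. Using quadratic formula: [H⁺] = 1.1210e-05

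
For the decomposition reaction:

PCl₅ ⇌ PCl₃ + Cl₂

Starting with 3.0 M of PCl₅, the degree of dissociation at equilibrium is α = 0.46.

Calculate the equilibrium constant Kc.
K_c = 1.1756

x = α·[A]₀ = 0.46 × 3.0 = 1.38 M dissociated.
At eq: [PCl₅] = 3.0 − 1.38 = 1.62 M; [PCl₃] = [Cl₂] = x = 1.38 M.
Kc = [PCl₃][Cl₂]/[PCl₅] = (1.38)²/1.62 = 1.176.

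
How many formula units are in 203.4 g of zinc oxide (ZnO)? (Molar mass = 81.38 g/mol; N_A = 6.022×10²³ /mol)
Moles = 203.4 g ÷ 81.38 g/mol = 2.49939 mol
Formula units = 2.49939 mol × 6.022×10²³ /mol = 1.505e+24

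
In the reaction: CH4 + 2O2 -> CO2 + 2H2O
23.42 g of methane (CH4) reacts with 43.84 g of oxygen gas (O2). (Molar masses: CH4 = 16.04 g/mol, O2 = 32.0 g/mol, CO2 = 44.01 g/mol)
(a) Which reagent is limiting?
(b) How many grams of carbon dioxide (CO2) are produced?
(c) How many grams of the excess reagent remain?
(a) O2, (b) 30.15 g, (c) 12.43 g

Moles of CH4 = 23.42 g ÷ 16.04 g/mol = 1.4601 mol
Moles of O2 = 43.84 g ÷ 32.0 g/mol = 1.37 mol
Moles ÷ coefficient: CH4: 1.4601/1 = 1.46, O2: 1.37/2 = 0.685
(a) O2 has the smaller value, so O2 is the limiting reagent.
(b) Moles of CO2 = 1.37 mol O2 × (1/2) = 0.685 mol; mass = 0.685 mol × 44.01 g/mol = 30.15 g
(c) CH4 consumed = 1.37 × (1/2) = 0.685 mol; remaining = 1.4601 − 0.685 = 0.7751 mol; mass = 0.7751 mol × 16.04 g/mol = 12.43 g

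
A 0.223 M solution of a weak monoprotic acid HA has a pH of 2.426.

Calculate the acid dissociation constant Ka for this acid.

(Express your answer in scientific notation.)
K_a = 6.41e-05

[H⁺] = 10^(−pH) = 10^(−2.426) = 3.750e-03 M. For HA ⇌ H⁺ + A⁻, Ka = x²/(C − x) = (3.750e-03)²/(0.223 − 3.750e-03) = 6.41e-05.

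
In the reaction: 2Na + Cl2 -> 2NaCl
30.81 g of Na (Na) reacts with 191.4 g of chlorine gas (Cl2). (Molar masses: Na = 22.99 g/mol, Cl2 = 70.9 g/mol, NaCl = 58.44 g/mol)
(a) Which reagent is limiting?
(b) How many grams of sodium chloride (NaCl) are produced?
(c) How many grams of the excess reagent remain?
(a) Na, (b) 78.32 g, (c) 143.9 g

Moles of Na = 30.81 g ÷ 22.99 g/mol = 1.34015 mol
Moles of Cl2 = 191.4 g ÷ 70.9 g/mol = 2.69958 mol
Moles ÷ coefficient: Na: 1.34015/2 = 0.6701, Cl2: 2.69958/1 = 2.7
(a) Na has the smaller value, so Na is the limiting reagent.
(b) Moles of NaCl = 1.34015 mol Na × (2/2) = 1.34015 mol; mass = 1.34015 mol × 58.44 g/mol = 78.32 g
(c) Cl2 consumed = 1.34015 × (1/2) = 0.670074 mol; remaining = 2.69958 − 0.670074 = 2.0295 mol; mass = 2.0295 mol × 70.9 g/mol = 143.9 g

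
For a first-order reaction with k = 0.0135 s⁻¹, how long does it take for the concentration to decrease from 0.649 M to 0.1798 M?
95.08 s

From ln[A] = ln[A]₀ - k·t: t = ln([A]₀/[A])/k = ln(0.649/0.1798)/0.0135 = ln(3.6096)/0.0135 = 1.2836/0.0135 = 95.08 s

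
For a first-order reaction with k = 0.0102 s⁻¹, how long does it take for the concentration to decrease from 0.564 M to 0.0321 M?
281.00 s

From ln[A] = ln[A]₀ - k·t: t = ln([A]₀/[A])/k = ln(0.564/0.0321)/0.0102 = ln(17.5701)/0.0102 = 2.8662/0.0102 = 281.00 s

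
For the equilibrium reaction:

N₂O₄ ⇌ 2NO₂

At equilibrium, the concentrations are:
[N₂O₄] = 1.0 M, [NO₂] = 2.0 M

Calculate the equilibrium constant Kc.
K_c = 4.0000

Kc = ([NO₂]^2) / ([N₂O₄])
   = ((2.0)^2) / ((1.0))
   = 4 / 1 = 4.0000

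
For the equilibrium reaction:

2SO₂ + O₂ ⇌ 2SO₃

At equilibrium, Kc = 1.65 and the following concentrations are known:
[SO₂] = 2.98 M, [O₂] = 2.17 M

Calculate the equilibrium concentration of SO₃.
[SO₃] = 5.6388 M

Kc = ([SO₃]^2) / ([SO₂]^2 × [O₂]) = 1.65
[SO₃]^2 = Kc · (reactant terms)/(other product terms) = 1.65 · 19.27 / 1 = 31.796
[SO₃] = (31.796)^(1/2) = 5.6388 M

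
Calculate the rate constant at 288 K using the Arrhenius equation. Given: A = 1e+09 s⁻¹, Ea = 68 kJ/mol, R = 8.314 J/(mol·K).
4.64e-04 s⁻¹

k = A·exp(-Ea/(R·T)) = 1e+09·exp(-68000/(8.314·288)) = 1e+09·exp(-28.3992) = 1e+09·4.6385e-13 = 4.64e-04 s⁻¹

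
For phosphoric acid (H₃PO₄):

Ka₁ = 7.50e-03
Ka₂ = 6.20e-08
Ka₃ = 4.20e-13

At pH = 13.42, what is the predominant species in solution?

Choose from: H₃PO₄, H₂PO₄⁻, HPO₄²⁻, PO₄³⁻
PO₄³⁻

pKa1 = 2.12, pKa2 = 7.21, pKa3 = 12.38. Each pKa is the crossover between adjacent species; pH = 13.42 lies in the region where PO₄³⁻ predominates.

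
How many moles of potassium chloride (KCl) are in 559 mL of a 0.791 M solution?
Moles = Molarity × Volume (L)
Moles = 0.791 M × 0.559 L = 0.4422 mol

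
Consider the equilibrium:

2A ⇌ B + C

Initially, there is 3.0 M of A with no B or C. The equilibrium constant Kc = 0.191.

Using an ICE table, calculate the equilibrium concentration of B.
[B] = 0.700 M

ICE: [A] = 3.0 − 2x, [B] = [C] = x.
Kc = x²/(3.0 − 2x)² = 0.191 ⇒ √Kc = x/(3.0 − 2x).
x = √0.191·3.0/(1 + 2√0.191) = 0.43704·3.0/1.8741 = 0.6996.
[B] = x = 0.700 M.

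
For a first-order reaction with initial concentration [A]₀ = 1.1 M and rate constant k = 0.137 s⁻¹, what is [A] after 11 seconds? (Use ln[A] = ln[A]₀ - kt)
0.2437 M

ln[A] = ln[A]₀ - k·t = ln(1.1) - (0.137)·(11) = 0.0953 - 1.5070 = -1.4117
[A] = e^(-1.4117) = 0.2437 M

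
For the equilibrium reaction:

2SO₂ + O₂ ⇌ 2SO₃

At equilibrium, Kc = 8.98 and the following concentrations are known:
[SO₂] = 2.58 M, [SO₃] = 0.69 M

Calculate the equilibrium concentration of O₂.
[O₂] = 0.0080 M

Kc = ([SO₃]^2) / ([SO₂]^2 × [O₂]) = 8.98
[O₂]^1 = (product terms)/(Kc · other reactant terms) = 0.4761 / (8.98 · 6.6564) = 0.0079649
[O₂] = 0.0080 M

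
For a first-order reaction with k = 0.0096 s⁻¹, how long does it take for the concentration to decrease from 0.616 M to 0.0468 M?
268.48 s

From ln[A] = ln[A]₀ - k·t: t = ln([A]₀/[A])/k = ln(0.616/0.0468)/0.0096 = ln(13.1624)/0.0096 = 2.5774/0.0096 = 268.48 s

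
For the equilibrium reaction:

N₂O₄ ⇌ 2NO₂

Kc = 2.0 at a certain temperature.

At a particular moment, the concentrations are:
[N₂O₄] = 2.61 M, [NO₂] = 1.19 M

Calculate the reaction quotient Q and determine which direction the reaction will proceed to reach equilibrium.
Q = 0.543, Q < K, reaction proceeds forward (toward products)

Q = ([NO₂]^2) / ([N₂O₄])
  = ((1.19)^2) / ((2.61)) = 1.4161/2.61 = 0.5426
Since Q = 0.5426 < Kc = 2.0, the reaction proceeds forward (toward products) to reach equilibrium.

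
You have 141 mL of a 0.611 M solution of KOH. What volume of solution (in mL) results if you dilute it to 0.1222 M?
Using M₁V₁ = M₂V₂:
0.611 × 141 = 0.1222 × V₂
V₂ = (0.611 × 141) / 0.1222 = 705 mL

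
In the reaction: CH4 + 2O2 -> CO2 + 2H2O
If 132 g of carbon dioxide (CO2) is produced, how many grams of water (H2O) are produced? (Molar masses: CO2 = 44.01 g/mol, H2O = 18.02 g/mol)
Moles of CO2 = 132 g ÷ 44.01 g/mol = 2.99932 mol
Mole ratio: 2 mol H2O / 1 mol CO2
Moles of H2O = 2.99932 × (2/1) = 5.99864 mol
Mass of H2O = 5.99864 mol × 18.02 g/mol = 108.1 g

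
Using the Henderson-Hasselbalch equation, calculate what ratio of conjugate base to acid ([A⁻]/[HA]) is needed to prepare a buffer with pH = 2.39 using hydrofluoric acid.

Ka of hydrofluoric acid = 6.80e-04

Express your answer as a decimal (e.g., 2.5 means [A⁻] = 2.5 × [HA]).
[A⁻]/[HA] = 0.167

pKa = −log(6.80e-04) = 3.1675. pH = pKa + log([A⁻]/[HA]). 2.39 = 3.1675 + log(ratio). log(ratio) = 2.39 − 3.1675 = -0.7775. ratio = 10^(-0.7775) = 0.167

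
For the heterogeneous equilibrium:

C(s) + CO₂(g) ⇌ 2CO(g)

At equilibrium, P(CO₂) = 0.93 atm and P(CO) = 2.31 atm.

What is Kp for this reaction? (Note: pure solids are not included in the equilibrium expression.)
K_p = 5.738

Solid C is excluded.
Kp = P(CO)²/P(CO₂) = (2.31)²/0.93 = 5.336/0.93 = 5.738.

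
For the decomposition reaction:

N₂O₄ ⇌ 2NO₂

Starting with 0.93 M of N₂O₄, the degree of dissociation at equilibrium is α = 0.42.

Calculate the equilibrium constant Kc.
K_c = 1.1314

x = α·[A]₀ = 0.42 × 0.93 = 0.3906 M dissociated.
At eq: [N₂O₄] = 0.93 − 0.3906 = 0.5394 M; [NO₂] = 2x = 0.7812 M.
Kc = [NO₂]²/[N₂O₄] = (0.7812)²/0.5394 = 1.131.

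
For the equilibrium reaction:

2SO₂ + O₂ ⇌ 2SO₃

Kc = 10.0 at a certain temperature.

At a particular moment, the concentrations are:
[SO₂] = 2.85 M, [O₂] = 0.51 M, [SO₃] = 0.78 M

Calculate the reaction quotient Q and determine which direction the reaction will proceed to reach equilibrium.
Q = 0.147, Q < K, reaction proceeds forward (toward products)

Q = ([SO₃]^2) / ([SO₂]^2 × [O₂])
  = ((0.78)^2) / ((2.85)^2·(0.51)) = 0.6084/4.1425 = 0.1469
Since Q = 0.1469 < Kc = 10.0, the reaction proceeds forward (toward products) to reach equilibrium.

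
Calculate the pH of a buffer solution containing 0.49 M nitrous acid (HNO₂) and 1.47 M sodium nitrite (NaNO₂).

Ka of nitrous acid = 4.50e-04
pH = 3.82

pKa = -log(4.50e-04) = 3.35. pH = pKa + log([A⁻]/[HA]) = 3.35 + log(1.47/0.49)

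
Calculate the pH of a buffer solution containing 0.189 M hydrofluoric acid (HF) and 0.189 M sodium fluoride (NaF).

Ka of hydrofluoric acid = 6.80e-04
pH = 3.17

pKa = -log(6.80e-04) = 3.17. pH = pKa + log([A⁻]/[HA]) = 3.17 + log(0.189/0.189)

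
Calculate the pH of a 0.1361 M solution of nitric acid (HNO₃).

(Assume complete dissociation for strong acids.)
pH = 0.87

[H⁺] = 0.1361 M for strong acid. pH = -log[H⁺] = -log(0.1361)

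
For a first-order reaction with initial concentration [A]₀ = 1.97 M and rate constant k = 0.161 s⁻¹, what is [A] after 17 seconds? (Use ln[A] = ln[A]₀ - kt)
0.1276 M

ln[A] = ln[A]₀ - k·t = ln(1.97) - (0.161)·(17) = 0.6780 - 2.7370 = -2.0590
[A] = e^(-2.0590) = 0.1276 M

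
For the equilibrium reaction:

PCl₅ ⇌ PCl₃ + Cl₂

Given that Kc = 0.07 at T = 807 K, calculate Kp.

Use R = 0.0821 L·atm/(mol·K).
K_p = 4.6378

Δn = (moles gaseous products) − (moles gaseous reactants) = 1
T = 807 K; RT = 0.0821 × 807 = 66.2547
Kp = Kc·(RT)^Δn = 0.07 × (66.2547)^1 = 0.07 × 66.2547 = 4.6378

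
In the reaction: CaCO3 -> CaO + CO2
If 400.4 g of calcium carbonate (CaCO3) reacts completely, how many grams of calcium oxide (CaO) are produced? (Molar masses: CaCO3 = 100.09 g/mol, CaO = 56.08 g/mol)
Moles of CaCO3 = 400.4 g ÷ 100.09 g/mol = 4.0004 mol
Mole ratio: 1 mol CaO / 1 mol CaCO3
Moles of CaO = 4.0004 × (1/1) = 4.0004 mol
Mass of CaO = 4.0004 mol × 56.08 g/mol = 224.3 g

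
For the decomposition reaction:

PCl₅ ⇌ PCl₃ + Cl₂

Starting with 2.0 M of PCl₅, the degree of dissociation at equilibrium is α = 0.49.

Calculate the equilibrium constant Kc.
K_c = 0.9416

x = α·[A]₀ = 0.49 × 2.0 = 0.98 M dissociated.
At eq: [PCl₅] = 2.0 − 0.98 = 1.02 M; [PCl₃] = [Cl₂] = x = 0.98 M.
Kc = [PCl₃][Cl₂]/[PCl₅] = (0.98)²/1.02 = 0.9416.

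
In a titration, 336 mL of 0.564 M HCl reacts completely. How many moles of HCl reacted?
Moles = Molarity × Volume (L)
Moles = 0.564 M × 0.336 L = 0.1895 mol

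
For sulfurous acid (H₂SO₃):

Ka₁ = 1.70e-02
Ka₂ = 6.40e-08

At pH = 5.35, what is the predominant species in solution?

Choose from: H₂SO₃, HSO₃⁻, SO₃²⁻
HSO₃⁻

pKa1 = 1.77, pKa2 = 7.19. Each pKa is the crossover between adjacent species; pH = 5.35 lies in the region where HSO₃⁻ predominates.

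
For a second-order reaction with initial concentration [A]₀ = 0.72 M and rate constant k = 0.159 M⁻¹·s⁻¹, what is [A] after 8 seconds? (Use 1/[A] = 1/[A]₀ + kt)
0.3758 M

1/[A] = 1/[A]₀ + k·t = 1/0.72 + (0.159)·(8) = 1.3889 + 1.2720 = 2.6609
[A] = 1/2.6609 = 0.3758 M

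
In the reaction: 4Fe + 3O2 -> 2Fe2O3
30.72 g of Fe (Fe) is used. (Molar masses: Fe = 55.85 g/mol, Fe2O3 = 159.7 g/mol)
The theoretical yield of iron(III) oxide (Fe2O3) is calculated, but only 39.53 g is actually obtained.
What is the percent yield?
Moles of Fe = 30.72 g ÷ 55.85 g/mol = 0.550045 mol
Mole ratio: 2 mol Fe2O3 / 4 mol Fe
Moles of Fe2O3 = 0.550045 × (2/4) = 0.275022 mol
Theoretical yield = 0.275022 mol × 159.7 g/mol = 43.921 g
Actual yield = 39.53 g
Percent yield = (39.53 / 43.921) × 100% = 90.0%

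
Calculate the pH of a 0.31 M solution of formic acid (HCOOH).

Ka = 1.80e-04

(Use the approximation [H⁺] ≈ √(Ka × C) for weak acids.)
pH = 2.13

[H⁺] = √(Ka × C) = √(1.80e-04 × 0.31) = 7.4699e-03. pH = -log(7.4699e-03)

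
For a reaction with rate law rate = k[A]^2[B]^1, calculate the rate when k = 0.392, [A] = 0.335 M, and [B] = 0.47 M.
0.02068 M/s

rate = k·[A]^2·[B]^1 = 0.392·(0.335)^2·(0.47)^1 = 0.392·0.112225·0.47 = 0.02068 M/s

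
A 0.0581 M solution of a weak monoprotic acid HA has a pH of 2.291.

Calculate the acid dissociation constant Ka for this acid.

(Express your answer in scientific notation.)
K_a = 4.94e-04

[H⁺] = 10^(−pH) = 10^(−2.291) = 5.117e-03 M. For HA ⇌ H⁺ + A⁻, Ka = x²/(C − x) = (5.117e-03)²/(0.0581 − 5.117e-03) = 4.94e-04.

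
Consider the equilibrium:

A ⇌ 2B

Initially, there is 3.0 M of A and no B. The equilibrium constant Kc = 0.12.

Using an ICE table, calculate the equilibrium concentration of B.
[B] = 0.571 M

ICE: [A] = 3.0 − x, [B] = 2x.
Kc = (2x)²/(3.0 − x) = 0.12 ⇒ 4x² + 0.12x − 0.36 = 0.
x = (−0.12 + √(0.12² + 4·4·0.36))/(2·4) = (−0.12 + √5.7744)/8 = 0.28537.
[B] = 2x = 0.571 M.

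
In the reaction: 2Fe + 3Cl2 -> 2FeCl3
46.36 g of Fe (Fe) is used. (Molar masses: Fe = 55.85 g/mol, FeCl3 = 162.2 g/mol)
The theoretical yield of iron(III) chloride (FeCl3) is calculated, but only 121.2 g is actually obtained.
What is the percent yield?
Moles of Fe = 46.36 g ÷ 55.85 g/mol = 0.830081 mol
Mole ratio: 2 mol FeCl3 / 2 mol Fe
Moles of FeCl3 = 0.830081 × (2/2) = 0.830081 mol
Theoretical yield = 0.830081 mol × 162.2 g/mol = 134.64 g
Actual yield = 121.2 g
Percent yield = (121.2 / 134.64) × 100% = 90.0%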